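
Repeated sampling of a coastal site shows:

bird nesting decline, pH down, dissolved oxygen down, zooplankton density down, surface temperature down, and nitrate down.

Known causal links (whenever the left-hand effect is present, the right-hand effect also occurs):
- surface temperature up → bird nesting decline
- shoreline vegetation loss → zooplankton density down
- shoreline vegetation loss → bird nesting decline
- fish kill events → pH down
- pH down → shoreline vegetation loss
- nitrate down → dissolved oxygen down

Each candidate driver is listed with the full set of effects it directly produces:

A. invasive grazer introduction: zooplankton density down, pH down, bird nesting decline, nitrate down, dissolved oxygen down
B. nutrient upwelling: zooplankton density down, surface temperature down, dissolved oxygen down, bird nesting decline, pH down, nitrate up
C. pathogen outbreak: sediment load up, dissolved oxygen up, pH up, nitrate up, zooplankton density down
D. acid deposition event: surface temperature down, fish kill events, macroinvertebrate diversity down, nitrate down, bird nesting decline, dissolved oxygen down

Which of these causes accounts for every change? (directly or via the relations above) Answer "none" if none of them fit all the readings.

D

Testing each hypothesis:
(A) invasive grazer introduction — bird nesting decline yes; pH down yes; dissolved oxygen down yes; zooplankton density down yes; surface temperature down NO; nitrate down yes
(B) nutrient upwelling — bird nesting decline yes; pH down yes; dissolved oxygen down yes; zooplankton density down yes; surface temperature down yes; nitrate down NO
(C) pathogen outbreak — fails on bird nesting decline, pH down, dissolved oxygen down, surface temperature down, nitrate down (predicts pH up, not pH down; predicts dissolved oxygen up, not dissolved oxygen down; predicts nitrate up, not nitrate down)
(D) acid deposition event — accounts for every observation (pH down by fish kill events → pH down)
(D) is the only candidate with no mismatches.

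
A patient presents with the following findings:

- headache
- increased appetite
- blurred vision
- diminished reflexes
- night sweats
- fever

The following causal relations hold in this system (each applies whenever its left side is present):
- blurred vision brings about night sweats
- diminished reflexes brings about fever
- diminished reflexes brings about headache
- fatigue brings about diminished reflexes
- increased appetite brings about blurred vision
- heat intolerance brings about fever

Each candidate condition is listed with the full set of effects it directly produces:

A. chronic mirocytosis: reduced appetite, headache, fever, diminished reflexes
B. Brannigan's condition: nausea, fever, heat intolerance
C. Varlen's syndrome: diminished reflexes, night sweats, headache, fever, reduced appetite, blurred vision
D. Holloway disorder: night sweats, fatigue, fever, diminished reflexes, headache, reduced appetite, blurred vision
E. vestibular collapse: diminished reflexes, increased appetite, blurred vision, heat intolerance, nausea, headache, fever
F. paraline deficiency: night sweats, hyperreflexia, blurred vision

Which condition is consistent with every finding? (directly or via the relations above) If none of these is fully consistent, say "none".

E

For each candidate, compare predicted effects to what was observed:
(A) chronic mirocytosis — headache ✓; increased appetite ✗; blurred vision ✗; diminished reflexes ✓; night sweats ✗; fever ✓
(B) Brannigan's condition — headache ✗; increased appetite ✗; blurred vision ✗; diminished reflexes ✗; night sweats ✗; fever ✓
(C) Varlen's syndrome — headache ✓; increased appetite ✗; blurred vision ✓; diminished reflexes ✓; night sweats ✓; fever ✓
(D) Holloway disorder — headache ✓; increased appetite ✗; blurred vision ✓; diminished reflexes ✓; night sweats ✓; fever ✓
(E) vestibular collapse — accounts for every observation (night sweats via blurred vision → night sweats)
(F) paraline deficiency — headache ✗; increased appetite ✗; blurred vision ✓; diminished reflexes ✗; night sweats ✓; fever ✗
Only (E) is consistent with every observation.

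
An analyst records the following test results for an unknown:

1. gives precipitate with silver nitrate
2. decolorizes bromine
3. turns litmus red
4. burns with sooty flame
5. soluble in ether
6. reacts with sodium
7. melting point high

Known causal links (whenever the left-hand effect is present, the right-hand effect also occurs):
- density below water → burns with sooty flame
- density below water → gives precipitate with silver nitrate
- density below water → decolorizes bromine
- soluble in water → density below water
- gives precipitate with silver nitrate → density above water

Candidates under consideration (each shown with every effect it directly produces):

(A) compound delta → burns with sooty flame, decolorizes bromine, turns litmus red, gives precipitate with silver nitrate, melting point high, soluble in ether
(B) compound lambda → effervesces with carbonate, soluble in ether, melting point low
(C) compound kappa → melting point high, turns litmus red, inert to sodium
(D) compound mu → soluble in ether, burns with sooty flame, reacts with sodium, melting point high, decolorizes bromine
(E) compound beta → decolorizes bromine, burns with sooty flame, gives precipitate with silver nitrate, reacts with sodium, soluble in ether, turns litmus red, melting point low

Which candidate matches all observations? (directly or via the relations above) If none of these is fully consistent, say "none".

none

Testing each hypothesis:
(A) compound delta — does not account for reacts with sodium
(B) compound lambda — gives precipitate with silver nitrate ✗; decolorizes bromine ✗; turns litmus red ✗; burns with sooty flame ✗; soluble in ether ✓; reacts with sodium ✗; melting point high ✗
(C) compound kappa — fails on gives precipitate with silver nitrate, decolorizes bromine, burns with sooty flame, soluble in ether, reacts with sodium (predicts inert to sodium, not reacts with sodium)
(D) compound mu — gives precipitate with silver nitrate ✗; decolorizes bromine ✓; turns litmus red ✗; burns with sooty flame ✓; soluble in ether ✓; reacts with sodium ✓; melting point high ✓
(E) compound beta — gives precipitate with silver nitrate ✓; decolorizes bromine ✓; turns litmus red ✓; burns with sooty flame ✓; soluble in ether ✓; reacts with sodium ✓; melting point high ✗
Every candidate fails on at least one observation.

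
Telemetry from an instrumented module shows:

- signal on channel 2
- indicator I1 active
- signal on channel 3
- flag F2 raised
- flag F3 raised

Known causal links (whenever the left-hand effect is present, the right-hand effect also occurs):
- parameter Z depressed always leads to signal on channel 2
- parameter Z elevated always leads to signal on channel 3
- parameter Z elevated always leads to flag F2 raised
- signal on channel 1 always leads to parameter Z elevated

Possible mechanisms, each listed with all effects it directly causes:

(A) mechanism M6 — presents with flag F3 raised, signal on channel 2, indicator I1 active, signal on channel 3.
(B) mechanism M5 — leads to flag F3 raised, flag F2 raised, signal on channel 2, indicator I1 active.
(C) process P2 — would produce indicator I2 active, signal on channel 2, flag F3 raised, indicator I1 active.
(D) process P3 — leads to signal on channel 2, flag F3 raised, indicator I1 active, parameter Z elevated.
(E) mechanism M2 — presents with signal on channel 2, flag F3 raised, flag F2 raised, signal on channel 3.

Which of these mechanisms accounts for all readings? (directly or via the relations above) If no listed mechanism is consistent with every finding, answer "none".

Checking each candidate against the observations:
(A) mechanism M6 — does not account for flag F2 raised
(B) mechanism M5 — does not account for signal on channel 3
(C) process P2 — does not account for signal on channel 3, flag F2 raised
(D) process P3 — accounts for every observation (signal on channel 3 by parameter Z elevated → signal on channel 3)
(E) mechanism M2 — signal on channel 2 match; indicator I1 active miss; signal on channel 3 match; flag F2 raised match; flag F3 raised match
(D) is the only candidate with no mismatches.

D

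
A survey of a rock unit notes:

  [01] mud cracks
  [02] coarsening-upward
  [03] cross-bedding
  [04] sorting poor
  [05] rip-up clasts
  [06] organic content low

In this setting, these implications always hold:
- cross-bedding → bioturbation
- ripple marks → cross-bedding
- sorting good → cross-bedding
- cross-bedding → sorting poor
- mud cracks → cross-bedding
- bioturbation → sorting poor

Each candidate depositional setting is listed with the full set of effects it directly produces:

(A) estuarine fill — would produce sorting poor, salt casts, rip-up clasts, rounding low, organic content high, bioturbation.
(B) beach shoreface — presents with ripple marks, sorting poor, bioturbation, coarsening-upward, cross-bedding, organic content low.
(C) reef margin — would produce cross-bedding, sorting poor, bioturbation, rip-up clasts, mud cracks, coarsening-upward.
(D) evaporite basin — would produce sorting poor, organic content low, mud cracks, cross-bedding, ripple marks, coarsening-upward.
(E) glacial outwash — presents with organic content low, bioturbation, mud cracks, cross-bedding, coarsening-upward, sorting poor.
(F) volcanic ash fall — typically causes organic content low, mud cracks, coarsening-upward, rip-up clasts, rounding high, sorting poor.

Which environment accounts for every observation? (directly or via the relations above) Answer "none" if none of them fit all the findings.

For each candidate, compare predicted effects to what was observed:
(A) estuarine fill — mud cracks -; coarsening-upward -; cross-bedding -; sorting poor +; rip-up clasts +; organic content low -
(B) beach shoreface — mud cracks -; coarsening-upward +; cross-bedding +; sorting poor +; rip-up clasts -; organic content low +
(C) reef margin — does not account for organic content low
(D) evaporite basin — mud cracks +; coarsening-upward +; cross-bedding +; sorting poor +; rip-up clasts -; organic content low +
(E) glacial outwash — does not account for rip-up clasts
(F) volcanic ash fall — mud cracks +; coarsening-upward +; cross-bedding + (via mud cracks → cross-bedding); sorting poor +; rip-up clasts +; organic content low +
(F) is the only candidate with no mismatches.

F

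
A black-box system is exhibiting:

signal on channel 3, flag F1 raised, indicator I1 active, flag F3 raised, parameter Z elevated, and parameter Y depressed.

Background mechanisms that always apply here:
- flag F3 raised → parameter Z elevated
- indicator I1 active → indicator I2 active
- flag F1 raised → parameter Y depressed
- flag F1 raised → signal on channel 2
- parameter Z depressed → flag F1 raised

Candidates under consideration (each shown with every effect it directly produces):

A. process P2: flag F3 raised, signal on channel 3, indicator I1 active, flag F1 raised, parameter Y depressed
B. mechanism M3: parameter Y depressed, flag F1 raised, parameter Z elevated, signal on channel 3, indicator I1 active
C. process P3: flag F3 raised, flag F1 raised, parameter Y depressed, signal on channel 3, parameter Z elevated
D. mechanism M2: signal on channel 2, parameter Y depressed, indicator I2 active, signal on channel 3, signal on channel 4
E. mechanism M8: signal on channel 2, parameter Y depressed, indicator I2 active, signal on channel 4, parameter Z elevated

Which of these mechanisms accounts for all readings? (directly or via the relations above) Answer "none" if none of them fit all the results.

A

Checking each candidate against the observations:
(A) process P2 — accounts for every observation (parameter Z elevated through flag F3 raised → parameter Z elevated)
(B) mechanism M3 — does not account for flag F3 raised
(C) process P3 — does not account for indicator I1 active
(D) mechanism M2 — signal on channel 3 yes; flag F1 raised NO; indicator I1 active NO; flag F3 raised NO; parameter Z elevated NO; parameter Y depressed yes
(E) mechanism M8 — signal on channel 3 NO; flag F1 raised NO; indicator I1 active NO; flag F3 raised NO; parameter Z elevated yes; parameter Y depressed yes
(A) is the only candidate with no mismatches.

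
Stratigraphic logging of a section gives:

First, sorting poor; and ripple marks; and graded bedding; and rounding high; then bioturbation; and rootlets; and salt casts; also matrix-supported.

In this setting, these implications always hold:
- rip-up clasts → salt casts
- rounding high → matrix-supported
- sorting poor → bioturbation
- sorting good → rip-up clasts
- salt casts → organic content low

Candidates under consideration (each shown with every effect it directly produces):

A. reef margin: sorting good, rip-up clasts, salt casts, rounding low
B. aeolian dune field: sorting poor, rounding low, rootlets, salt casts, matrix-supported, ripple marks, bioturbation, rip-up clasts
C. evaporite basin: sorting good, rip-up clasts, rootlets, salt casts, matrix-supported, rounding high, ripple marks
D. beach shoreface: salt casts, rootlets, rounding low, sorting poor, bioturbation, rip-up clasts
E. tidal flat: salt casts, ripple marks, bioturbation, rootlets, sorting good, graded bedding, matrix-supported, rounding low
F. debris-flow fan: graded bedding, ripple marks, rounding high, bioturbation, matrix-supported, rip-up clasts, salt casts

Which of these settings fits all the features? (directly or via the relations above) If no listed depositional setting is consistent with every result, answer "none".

none

Checking each candidate against the observations:
(A) reef margin — sorting poor miss; ripple marks miss; graded bedding miss; rounding high miss; bioturbation miss; rootlets miss; salt casts match; matrix-supported miss
(B) aeolian dune field — sorting poor match; ripple marks match; graded bedding miss; rounding high miss; bioturbation match; rootlets match; salt casts match; matrix-supported match
(C) evaporite basin — fails on sorting poor, graded bedding, bioturbation (predicts sorting good, not sorting poor)
(D) beach shoreface — fails on ripple marks, graded bedding, rounding high, matrix-supported (predicts rounding low, not rounding high)
(E) tidal flat — fails on sorting poor, rounding high (predicts sorting good, not sorting poor; predicts rounding low, not rounding high)
(F) debris-flow fan — does not account for sorting poor, rootlets
None of the listed candidates fits everything.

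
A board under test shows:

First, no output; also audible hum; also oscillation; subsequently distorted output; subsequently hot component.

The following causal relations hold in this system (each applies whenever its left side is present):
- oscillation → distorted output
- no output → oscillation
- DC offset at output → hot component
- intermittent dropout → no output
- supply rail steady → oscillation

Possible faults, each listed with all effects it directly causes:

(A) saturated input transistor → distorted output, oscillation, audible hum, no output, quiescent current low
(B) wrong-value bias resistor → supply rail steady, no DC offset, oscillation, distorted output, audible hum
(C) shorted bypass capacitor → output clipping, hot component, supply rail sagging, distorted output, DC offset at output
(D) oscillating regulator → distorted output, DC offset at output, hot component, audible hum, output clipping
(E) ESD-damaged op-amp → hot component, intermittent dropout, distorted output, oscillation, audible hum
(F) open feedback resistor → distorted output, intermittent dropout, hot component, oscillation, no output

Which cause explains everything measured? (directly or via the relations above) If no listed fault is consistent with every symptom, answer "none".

For each candidate, compare predicted effects to what was observed:
(A) saturated input transistor — no output yes; audible hum yes; oscillation yes; distorted output yes; hot component NO
(B) wrong-value bias resistor — does not account for no output, hot component
(C) shorted bypass capacitor — does not account for no output, audible hum, oscillation
(D) oscillating regulator — no output NO; audible hum yes; oscillation NO; distorted output yes; hot component yes
(E) ESD-damaged op-amp — accounts for every observation (no output by intermittent dropout → no output)
(F) open feedback resistor — no output yes; audible hum NO; oscillation yes; distorted output yes; hot component yes
(E) alone accounts for all the evidence.

E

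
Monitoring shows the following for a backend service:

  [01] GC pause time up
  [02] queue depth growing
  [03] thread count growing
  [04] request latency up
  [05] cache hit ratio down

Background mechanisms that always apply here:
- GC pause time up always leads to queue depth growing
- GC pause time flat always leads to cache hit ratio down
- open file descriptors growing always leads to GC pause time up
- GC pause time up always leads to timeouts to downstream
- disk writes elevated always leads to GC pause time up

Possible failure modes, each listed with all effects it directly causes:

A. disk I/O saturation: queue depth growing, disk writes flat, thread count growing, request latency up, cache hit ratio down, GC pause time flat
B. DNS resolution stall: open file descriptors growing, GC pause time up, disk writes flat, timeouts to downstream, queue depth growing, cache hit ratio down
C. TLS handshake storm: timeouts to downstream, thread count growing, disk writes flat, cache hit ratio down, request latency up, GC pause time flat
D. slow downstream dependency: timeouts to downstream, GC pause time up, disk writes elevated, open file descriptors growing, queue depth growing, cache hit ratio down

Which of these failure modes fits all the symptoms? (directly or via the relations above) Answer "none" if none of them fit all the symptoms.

For each candidate, compare predicted effects to what was observed:
(A) disk I/O saturation — GC pause time up NO; queue depth growing yes; thread count growing yes; request latency up yes; cache hit ratio down yes
(B) DNS resolution stall — GC pause time up yes; queue depth growing yes; thread count growing NO; request latency up NO; cache hit ratio down yes
(C) TLS handshake storm — fails on GC pause time up, queue depth growing (predicts GC pause time flat, not GC pause time up)
(D) slow downstream dependency — GC pause time up yes; queue depth growing yes; thread count growing NO; request latency up NO; cache hit ratio down yes
None of the listed candidates fits everything.

none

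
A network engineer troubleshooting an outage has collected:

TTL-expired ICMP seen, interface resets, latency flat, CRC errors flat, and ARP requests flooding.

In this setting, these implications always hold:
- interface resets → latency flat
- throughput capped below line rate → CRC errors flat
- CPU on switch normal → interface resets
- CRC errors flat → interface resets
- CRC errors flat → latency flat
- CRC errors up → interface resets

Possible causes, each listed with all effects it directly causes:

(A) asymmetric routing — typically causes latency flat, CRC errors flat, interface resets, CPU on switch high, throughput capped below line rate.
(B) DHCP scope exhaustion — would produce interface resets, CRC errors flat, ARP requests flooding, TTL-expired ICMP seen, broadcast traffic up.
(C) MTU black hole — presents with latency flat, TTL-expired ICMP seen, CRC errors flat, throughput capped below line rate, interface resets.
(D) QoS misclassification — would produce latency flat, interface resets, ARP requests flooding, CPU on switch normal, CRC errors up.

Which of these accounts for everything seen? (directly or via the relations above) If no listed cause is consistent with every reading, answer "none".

B

Per-candidate check:
(A) asymmetric routing — TTL-expired ICMP seen -; interface resets +; latency flat +; CRC errors flat +; ARP requests flooding -
(B) DHCP scope exhaustion — accounts for every observation (latency flat via interface resets → latency flat)
(C) MTU black hole — TTL-expired ICMP seen +; interface resets +; latency flat +; CRC errors flat +; ARP requests flooding -
(D) QoS misclassification — TTL-expired ICMP seen -; interface resets +; latency flat +; CRC errors flat -; ARP requests flooding +
Only (B) is consistent with every observation.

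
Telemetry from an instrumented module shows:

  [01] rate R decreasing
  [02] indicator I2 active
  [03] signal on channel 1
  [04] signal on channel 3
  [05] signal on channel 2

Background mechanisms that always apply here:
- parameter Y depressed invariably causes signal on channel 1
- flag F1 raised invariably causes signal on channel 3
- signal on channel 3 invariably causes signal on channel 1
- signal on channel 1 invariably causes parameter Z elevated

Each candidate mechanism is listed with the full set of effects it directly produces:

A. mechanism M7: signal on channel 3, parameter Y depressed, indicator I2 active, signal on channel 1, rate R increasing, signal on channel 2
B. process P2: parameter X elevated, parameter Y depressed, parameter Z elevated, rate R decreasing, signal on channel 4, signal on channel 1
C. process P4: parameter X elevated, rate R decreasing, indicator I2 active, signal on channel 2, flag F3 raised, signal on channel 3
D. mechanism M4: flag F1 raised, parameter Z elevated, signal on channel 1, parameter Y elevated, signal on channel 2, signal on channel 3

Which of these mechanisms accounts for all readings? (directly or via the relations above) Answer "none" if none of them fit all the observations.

C

For each candidate, compare predicted effects to what was observed:
(A) mechanism M7 — fails on rate R decreasing (predicts rate R increasing, not rate R decreasing)
(B) process P2 — rate R decreasing yes; indicator I2 active NO; signal on channel 1 yes; signal on channel 3 NO; signal on channel 2 NO
(C) process P4 — accounts for every observation (signal on channel 1 by signal on channel 3 → signal on channel 1)
(D) mechanism M4 — rate R decreasing NO; indicator I2 active NO; signal on channel 1 yes; signal on channel 3 yes; signal on channel 2 yes
Only (C) is consistent with every observation.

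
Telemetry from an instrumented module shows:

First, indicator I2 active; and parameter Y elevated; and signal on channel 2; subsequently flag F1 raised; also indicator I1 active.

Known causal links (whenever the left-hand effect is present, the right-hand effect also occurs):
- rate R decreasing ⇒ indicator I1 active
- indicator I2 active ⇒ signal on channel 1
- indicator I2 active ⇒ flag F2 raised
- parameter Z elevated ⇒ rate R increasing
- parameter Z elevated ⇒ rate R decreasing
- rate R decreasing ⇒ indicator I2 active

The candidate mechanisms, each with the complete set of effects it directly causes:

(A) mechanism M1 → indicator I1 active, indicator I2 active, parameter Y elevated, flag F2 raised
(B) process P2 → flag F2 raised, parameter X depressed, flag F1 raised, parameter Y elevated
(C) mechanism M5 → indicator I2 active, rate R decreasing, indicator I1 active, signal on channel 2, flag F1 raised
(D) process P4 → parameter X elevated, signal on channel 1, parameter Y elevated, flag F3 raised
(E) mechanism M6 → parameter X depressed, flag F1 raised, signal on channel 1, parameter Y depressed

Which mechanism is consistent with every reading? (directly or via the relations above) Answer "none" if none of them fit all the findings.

none

Per-candidate check:
(A) mechanism M1 — does not account for signal on channel 2, flag F1 raised
(B) process P2 — indicator I2 active -; parameter Y elevated +; signal on channel 2 -; flag F1 raised +; indicator I1 active -
(C) mechanism M5 — indicator I2 active +; parameter Y elevated -; signal on channel 2 +; flag F1 raised +; indicator I1 active +
(D) process P4 — indicator I2 active -; parameter Y elevated +; signal on channel 2 -; flag F1 raised -; indicator I1 active -
(E) mechanism M6 — fails on indicator I2 active, parameter Y elevated, signal on channel 2, indicator I1 active (predicts parameter Y depressed, not parameter Y elevated)
Every candidate fails on at least one observation.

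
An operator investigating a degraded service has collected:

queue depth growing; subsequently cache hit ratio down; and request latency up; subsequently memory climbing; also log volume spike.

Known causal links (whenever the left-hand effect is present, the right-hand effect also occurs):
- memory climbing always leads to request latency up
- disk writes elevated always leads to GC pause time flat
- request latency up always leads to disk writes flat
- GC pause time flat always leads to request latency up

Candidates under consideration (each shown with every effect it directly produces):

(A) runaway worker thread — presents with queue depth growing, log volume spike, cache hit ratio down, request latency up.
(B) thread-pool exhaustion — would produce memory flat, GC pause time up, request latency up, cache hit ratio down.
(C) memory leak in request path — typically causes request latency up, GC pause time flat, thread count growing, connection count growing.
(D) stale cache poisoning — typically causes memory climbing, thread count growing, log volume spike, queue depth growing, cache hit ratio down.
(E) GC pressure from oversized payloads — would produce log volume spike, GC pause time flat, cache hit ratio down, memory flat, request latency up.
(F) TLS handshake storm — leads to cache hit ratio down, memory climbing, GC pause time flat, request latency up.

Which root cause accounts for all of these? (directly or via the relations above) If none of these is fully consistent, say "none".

Checking each candidate against the observations:
(A) runaway worker thread — queue depth growing match; cache hit ratio down match; request latency up match; memory climbing miss; log volume spike match
(B) thread-pool exhaustion — queue depth growing miss; cache hit ratio down match; request latency up match; memory climbing miss; log volume spike miss
(C) memory leak in request path — queue depth growing miss; cache hit ratio down miss; request latency up match; memory climbing miss; log volume spike miss
(D) stale cache poisoning — accounts for every observation (request latency up via memory climbing → request latency up)
(E) GC pressure from oversized payloads — queue depth growing miss; cache hit ratio down match; request latency up match; memory climbing miss; log volume spike match
(F) TLS handshake storm — queue depth growing miss; cache hit ratio down match; request latency up match; memory climbing match; log volume spike miss
(D) alone accounts for all the evidence.

D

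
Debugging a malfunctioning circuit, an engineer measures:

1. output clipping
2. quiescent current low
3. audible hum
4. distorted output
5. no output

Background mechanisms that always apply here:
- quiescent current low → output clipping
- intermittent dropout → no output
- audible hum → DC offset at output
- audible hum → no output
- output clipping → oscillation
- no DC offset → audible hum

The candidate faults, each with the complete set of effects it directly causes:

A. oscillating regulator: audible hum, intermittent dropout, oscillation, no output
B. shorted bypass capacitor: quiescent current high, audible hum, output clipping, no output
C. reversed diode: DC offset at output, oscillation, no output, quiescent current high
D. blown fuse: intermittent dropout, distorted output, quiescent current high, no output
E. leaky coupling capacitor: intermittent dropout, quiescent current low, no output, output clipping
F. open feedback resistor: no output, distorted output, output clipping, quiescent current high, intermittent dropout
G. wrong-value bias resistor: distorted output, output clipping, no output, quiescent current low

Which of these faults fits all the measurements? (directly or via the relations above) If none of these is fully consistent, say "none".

none

For each candidate, compare predicted effects to what was observed:
(A) oscillating regulator — output clipping NO; quiescent current low NO; audible hum yes; distorted output NO; no output yes
(B) shorted bypass capacitor — fails on quiescent current low, distorted output (predicts quiescent current high, not quiescent current low)
(C) reversed diode — output clipping NO; quiescent current low NO; audible hum NO; distorted output NO; no output yes
(D) blown fuse — output clipping NO; quiescent current low NO; audible hum NO; distorted output yes; no output yes
(E) leaky coupling capacitor — does not account for audible hum, distorted output
(F) open feedback resistor — fails on quiescent current low, audible hum (predicts quiescent current high, not quiescent current low)
(G) wrong-value bias resistor — does not account for audible hum
None of the listed candidates fits everything.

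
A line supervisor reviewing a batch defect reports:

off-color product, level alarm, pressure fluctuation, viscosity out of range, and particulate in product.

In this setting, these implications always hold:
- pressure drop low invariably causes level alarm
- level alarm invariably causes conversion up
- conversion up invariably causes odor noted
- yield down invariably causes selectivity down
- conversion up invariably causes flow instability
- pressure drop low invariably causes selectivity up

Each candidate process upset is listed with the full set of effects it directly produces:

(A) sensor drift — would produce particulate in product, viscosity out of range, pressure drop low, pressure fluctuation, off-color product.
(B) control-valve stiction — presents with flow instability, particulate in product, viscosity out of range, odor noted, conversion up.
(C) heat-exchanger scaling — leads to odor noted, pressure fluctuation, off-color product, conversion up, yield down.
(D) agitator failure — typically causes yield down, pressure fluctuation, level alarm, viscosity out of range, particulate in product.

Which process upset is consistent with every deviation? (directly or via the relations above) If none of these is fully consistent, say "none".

Testing each hypothesis:
(A) sensor drift — off-color product match; level alarm match (by pressure drop low → level alarm); pressure fluctuation match; viscosity out of range match; particulate in product match
(B) control-valve stiction — off-color product miss; level alarm miss; pressure fluctuation miss; viscosity out of range match; particulate in product match
(C) heat-exchanger scaling — off-color product match; level alarm miss; pressure fluctuation match; viscosity out of range miss; particulate in product miss
(D) agitator failure — does not account for off-color product
Only (A) is consistent with every observation.

A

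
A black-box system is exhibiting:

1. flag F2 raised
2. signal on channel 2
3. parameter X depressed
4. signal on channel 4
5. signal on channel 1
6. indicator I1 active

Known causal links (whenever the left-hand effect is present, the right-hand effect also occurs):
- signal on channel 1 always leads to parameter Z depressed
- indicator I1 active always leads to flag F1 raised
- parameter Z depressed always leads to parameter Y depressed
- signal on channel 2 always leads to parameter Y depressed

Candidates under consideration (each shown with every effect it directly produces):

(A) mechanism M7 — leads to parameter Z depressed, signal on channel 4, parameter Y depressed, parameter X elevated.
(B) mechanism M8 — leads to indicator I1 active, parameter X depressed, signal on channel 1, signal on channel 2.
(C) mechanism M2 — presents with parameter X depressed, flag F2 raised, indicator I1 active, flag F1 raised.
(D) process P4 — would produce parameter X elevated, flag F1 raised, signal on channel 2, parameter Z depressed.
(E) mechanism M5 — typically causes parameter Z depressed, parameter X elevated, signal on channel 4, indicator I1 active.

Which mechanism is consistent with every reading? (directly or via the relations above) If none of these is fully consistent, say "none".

none

For each candidate, compare predicted effects to what was observed:
(A) mechanism M7 — flag F2 raised ✗; signal on channel 2 ✗; parameter X depressed ✗; signal on channel 4 ✓; signal on channel 1 ✗; indicator I1 active ✗
(B) mechanism M8 — does not account for flag F2 raised, signal on channel 4
(C) mechanism M2 — flag F2 raised ✓; signal on channel 2 ✗; parameter X depressed ✓; signal on channel 4 ✗; signal on channel 1 ✗; indicator I1 active ✓
(D) process P4 — flag F2 raised ✗; signal on channel 2 ✓; parameter X depressed ✗; signal on channel 4 ✗; signal on channel 1 ✗; indicator I1 active ✗
(E) mechanism M5 — flag F2 raised ✗; signal on channel 2 ✗; parameter X depressed ✗; signal on channel 4 ✓; signal on channel 1 ✗; indicator I1 active ✓
Every candidate fails on at least one observation.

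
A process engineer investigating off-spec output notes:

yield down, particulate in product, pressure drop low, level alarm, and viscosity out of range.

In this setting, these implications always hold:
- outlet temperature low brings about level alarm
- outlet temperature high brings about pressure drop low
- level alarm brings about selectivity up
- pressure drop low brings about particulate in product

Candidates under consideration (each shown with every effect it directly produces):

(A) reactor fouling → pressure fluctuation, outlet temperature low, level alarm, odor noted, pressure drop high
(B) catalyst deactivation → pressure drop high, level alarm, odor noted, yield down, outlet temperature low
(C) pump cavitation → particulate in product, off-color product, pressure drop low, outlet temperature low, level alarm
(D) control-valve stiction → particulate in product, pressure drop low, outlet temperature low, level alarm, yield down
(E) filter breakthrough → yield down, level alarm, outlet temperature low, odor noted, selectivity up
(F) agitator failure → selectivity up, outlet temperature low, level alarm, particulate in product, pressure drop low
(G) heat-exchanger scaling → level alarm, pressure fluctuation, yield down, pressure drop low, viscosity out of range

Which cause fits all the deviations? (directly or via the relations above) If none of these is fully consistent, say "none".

For each candidate, compare predicted effects to what was observed:
(A) reactor fouling — yield down -; particulate in product -; pressure drop low -; level alarm +; viscosity out of range -
(B) catalyst deactivation — yield down +; particulate in product -; pressure drop low -; level alarm +; viscosity out of range -
(C) pump cavitation — does not account for yield down, viscosity out of range
(D) control-valve stiction — does not account for viscosity out of range
(E) filter breakthrough — does not account for particulate in product, pressure drop low, viscosity out of range
(F) agitator failure — yield down -; particulate in product +; pressure drop low +; level alarm +; viscosity out of range -
(G) heat-exchanger scaling — accounts for every observation (particulate in product through pressure drop low → particulate in product)
(G) is the only candidate with no mismatches.

G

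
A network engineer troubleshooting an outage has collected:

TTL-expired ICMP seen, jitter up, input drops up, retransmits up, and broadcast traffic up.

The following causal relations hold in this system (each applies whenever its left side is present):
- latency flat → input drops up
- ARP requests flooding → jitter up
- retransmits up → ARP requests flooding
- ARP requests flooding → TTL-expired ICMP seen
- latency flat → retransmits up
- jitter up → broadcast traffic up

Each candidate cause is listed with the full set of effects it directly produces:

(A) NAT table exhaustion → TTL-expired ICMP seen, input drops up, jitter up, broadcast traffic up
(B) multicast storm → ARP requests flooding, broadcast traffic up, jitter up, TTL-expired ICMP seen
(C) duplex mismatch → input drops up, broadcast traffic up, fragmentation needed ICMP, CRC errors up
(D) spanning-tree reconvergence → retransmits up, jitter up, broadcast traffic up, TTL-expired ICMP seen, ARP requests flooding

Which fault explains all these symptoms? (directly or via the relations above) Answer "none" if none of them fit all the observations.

none

Checking each candidate against the observations:
(A) NAT table exhaustion — TTL-expired ICMP seen match; jitter up match; input drops up match; retransmits up miss; broadcast traffic up match
(B) multicast storm — TTL-expired ICMP seen match; jitter up match; input drops up miss; retransmits up miss; broadcast traffic up match
(C) duplex mismatch — does not account for TTL-expired ICMP seen, jitter up, retransmits up
(D) spanning-tree reconvergence — does not account for input drops up
Every candidate fails on at least one observation.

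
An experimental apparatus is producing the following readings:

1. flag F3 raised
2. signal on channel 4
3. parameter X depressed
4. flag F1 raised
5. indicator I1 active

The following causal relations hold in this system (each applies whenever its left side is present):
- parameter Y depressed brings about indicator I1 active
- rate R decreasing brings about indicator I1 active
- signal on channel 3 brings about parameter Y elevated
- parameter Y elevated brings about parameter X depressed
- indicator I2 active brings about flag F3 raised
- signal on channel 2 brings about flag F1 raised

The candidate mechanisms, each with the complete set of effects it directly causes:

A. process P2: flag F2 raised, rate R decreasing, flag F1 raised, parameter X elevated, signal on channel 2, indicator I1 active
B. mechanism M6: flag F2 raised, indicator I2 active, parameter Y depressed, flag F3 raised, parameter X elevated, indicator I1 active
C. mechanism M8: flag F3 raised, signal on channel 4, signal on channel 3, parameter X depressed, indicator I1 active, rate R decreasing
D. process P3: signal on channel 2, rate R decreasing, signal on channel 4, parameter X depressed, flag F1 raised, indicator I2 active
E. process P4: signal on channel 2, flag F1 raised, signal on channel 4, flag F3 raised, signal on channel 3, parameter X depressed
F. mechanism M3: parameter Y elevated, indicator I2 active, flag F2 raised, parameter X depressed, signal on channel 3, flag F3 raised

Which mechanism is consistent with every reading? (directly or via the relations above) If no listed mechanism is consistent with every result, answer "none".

D

Testing each hypothesis:
(A) process P2 — flag F3 raised ✗; signal on channel 4 ✗; parameter X depressed ✗; flag F1 raised ✓; indicator I1 active ✓
(B) mechanism M6 — fails on signal on channel 4, parameter X depressed, flag F1 raised (predicts parameter X elevated, not parameter X depressed)
(C) mechanism M8 — does not account for flag F1 raised
(D) process P3 — flag F3 raised ✓ (through indicator I2 active → flag F3 raised); signal on channel 4 ✓; parameter X depressed ✓; flag F1 raised ✓; indicator I1 active ✓ (through rate R decreasing → indicator I1 active)
(E) process P4 — flag F3 raised ✓; signal on channel 4 ✓; parameter X depressed ✓; flag F1 raised ✓; indicator I1 active ✗
(F) mechanism M3 — flag F3 raised ✓; signal on channel 4 ✗; parameter X depressed ✓; flag F1 raised ✗; indicator I1 active ✗
Only (D) is consistent with every observation.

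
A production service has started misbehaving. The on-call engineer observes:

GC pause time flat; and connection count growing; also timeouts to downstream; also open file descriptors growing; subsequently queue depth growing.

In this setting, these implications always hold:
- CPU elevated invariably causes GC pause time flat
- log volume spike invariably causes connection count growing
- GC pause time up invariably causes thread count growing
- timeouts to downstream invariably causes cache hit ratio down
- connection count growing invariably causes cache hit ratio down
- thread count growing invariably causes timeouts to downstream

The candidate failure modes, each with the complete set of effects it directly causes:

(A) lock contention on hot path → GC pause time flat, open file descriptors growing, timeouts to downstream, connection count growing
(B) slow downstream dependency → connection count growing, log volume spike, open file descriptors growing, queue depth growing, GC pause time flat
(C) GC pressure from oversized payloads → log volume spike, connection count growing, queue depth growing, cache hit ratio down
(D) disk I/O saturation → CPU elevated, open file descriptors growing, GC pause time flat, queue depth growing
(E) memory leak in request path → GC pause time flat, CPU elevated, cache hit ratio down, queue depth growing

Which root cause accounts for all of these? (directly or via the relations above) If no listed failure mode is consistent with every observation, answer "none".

Per-candidate check:
(A) lock contention on hot path — GC pause time flat match; connection count growing match; timeouts to downstream match; open file descriptors growing match; queue depth growing miss
(B) slow downstream dependency — GC pause time flat match; connection count growing match; timeouts to downstream miss; open file descriptors growing match; queue depth growing match
(C) GC pressure from oversized payloads — does not account for GC pause time flat, timeouts to downstream, open file descriptors growing
(D) disk I/O saturation — GC pause time flat match; connection count growing miss; timeouts to downstream miss; open file descriptors growing match; queue depth growing match
(E) memory leak in request path — GC pause time flat match; connection count growing miss; timeouts to downstream miss; open file descriptors growing miss; queue depth growing match
No candidate is consistent with all observations.

none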